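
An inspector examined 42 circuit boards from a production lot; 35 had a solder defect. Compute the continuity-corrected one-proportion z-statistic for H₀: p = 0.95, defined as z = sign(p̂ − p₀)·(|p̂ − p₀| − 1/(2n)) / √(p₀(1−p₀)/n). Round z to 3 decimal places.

z = -3.115

p̂ = 35/42 = 0.83333. p̂ − p₀ = -0.116667.
1/(2n) = 0.011905.
Corrected numerator: |-0.116667| − 0.011905 = 0.104762.
SE₀ = √(0.95·0.05/42) = 0.033630.
z = (−)0.104762/0.033630 = -3.115.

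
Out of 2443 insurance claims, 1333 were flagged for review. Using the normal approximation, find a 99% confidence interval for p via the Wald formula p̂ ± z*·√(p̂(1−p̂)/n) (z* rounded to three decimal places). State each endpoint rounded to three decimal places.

(0.520, 0.572)

The sample proportion is 1333/2443 = 0.54564.
SE(p̂) = √(0.54564·0.45436/2443) = 0.010074.
For 99% confidence, z* = 2.576.
Margin = 2.576·0.010074 = 0.02595.
Interval: 0.54564 ± 0.02595 → (0.520, 0.572).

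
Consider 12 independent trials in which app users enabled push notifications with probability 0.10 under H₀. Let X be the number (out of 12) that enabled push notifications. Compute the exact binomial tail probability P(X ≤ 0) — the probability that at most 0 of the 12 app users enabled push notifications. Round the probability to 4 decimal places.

X ~ Binomial(n=12, p=0.10).
P(X ≤ 0) = C(12,0)·0.10^0·0.90^12.
= 0.282430 = 0.2824.

P = 0.2824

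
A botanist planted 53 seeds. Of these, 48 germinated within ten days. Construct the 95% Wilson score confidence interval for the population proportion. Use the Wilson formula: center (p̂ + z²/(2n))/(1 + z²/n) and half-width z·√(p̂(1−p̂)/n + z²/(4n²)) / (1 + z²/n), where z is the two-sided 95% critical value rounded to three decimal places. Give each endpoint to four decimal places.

(0.7975, 0.9590)

Here p̂ = 48/53 = 0.90566 and z = 1.960 (z² = 3.841600).
Denominator 1 + z²/n = 1 + 3.841600/53 = 1.072483.
Adjusted center: (0.90566 + z²/(2n))/1.072483 = 0.87824.
Radicand: p̂(1−p̂)/n + z²/(4n²) = 0.001612069 + 0.000341901 = 0.001953970.
Half-width = 1.960·√0.001953970/1.072483 = 0.08078.
CI: 0.87824 ± 0.08078 = (0.7975, 0.9590).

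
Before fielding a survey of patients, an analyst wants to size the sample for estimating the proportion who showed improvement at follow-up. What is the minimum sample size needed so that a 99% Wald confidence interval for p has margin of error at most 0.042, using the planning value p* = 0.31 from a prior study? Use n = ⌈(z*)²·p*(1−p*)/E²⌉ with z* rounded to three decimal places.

For 99% confidence, z* = 2.576.
p*(1−p*) = 0.31·0.69 = 0.2139.
Required n before rounding: 6.635776 × 0.2139 / 0.042² = 804.644.
Rounding up, n = 805.

n = 805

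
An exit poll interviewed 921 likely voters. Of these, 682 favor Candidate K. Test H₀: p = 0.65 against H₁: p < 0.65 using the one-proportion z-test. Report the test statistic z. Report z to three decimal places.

z = 5.758

The sample proportion is 682/921 = 0.74050.
Null standard error: √(0.65·0.35/921) = √0.000247014 = 0.015717.
z = (0.74050 − 0.65)/0.015717 = 0.09050/0.015717 = 5.758.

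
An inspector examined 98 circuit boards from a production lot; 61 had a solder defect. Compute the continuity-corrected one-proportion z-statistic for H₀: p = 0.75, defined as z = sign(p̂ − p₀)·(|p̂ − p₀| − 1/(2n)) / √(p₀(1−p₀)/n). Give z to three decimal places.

p̂ = 61/98 = 0.62245. p̂ − p₀ = -0.127551.
1/(2n) = 0.005102.
Corrected numerator: |-0.127551| − 0.005102 = 0.122449.
SE₀ = √(0.75·0.25/98) = 0.043741.
z = (−)0.122449/0.043741 = -2.799.

z = -2.799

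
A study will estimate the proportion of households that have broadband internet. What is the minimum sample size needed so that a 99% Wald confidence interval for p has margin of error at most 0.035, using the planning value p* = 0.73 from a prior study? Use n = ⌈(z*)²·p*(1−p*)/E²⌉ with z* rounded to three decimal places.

n = 1068

For 99% confidence, z* = 2.576.
p*(1−p*) = 0.73·0.27 = 0.1971.
(z*)²·p*(1−p*)/E² = 6.635776·0.1971/0.001225 = 1067.683.
Rounding up, n = 1068.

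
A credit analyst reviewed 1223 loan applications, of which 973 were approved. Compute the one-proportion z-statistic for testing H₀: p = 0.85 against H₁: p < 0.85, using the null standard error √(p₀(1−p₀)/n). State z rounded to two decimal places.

z = -5.33

p̂ = 973/1223 = 0.79558.
SE₀ = √(0.85·0.15/1223) = 0.010210.
Test statistic: z = -0.05442/0.010210 = -5.33.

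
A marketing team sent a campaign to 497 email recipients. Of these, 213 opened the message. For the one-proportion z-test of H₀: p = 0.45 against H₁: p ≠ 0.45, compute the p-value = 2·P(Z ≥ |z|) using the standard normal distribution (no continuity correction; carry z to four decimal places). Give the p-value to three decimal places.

The sample proportion is 213/497 = 0.42857.
SE₀ = √(0.45·0.55/497) = 0.022316.
z = (p̂ − p₀)/SE = (213/497 − 0.45)/0.022316 ≈ -0.9602.
p-value = 2·P(Z ≥ |z|) with z = -0.9602 → 0.337.

p-value = 0.337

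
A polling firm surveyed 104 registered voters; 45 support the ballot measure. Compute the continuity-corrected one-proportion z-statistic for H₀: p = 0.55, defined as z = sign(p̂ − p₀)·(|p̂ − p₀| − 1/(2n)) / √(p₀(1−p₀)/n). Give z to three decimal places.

z = -2.306

Sample proportion p̂ = 45/104 = 0.43269. p̂ − p₀ = -0.117308.
Continuity correction 1/(2n) = 1/208 = 0.004808.
Corrected numerator: |-0.117308| − 0.004808 = 0.112500.
SE₀ = √(0.55·0.45/104) = 0.048783.
z = (−)0.112500/0.048783 = -2.306.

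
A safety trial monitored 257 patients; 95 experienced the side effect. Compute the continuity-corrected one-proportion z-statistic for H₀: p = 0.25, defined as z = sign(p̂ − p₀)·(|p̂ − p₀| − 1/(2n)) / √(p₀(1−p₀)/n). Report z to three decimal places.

z = 4.358

With x = 95 successes in n = 257, p̂ = 0.36965. p̂ − p₀ = 0.119650.
Continuity correction 1/(2n) = 1/514 = 0.001946.
Corrected numerator: |0.119650| − 0.001946 = 0.117704.
Under H₀, SE = √(p₀(1−p₀)/n) = √(0.25·0.75/257) = √0.000729572 = 0.027011.
z = (+)0.117704/0.027011 = 4.358.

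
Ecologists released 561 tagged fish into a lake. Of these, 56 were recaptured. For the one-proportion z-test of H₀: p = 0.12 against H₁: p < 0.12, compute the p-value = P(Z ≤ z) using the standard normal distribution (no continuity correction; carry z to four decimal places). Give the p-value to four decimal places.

p-value = 0.0707

With x = 56 successes in n = 561, p̂ = 0.09982.
Null standard error: √(0.12·0.88/561) = √0.000188235 = 0.013720.
z = (p̂ − p₀)/SE = (56/561 − 0.12)/0.013720 ≈ -1.4707.
From the standard normal, P(Z ≤ z) = 0.0707.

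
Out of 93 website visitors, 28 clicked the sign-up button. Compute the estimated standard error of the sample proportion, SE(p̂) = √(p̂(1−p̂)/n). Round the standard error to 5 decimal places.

p̂ = 28/93 = 0.30108.
p̂(1−p̂) = 0.210431.
Dividing by n and taking the root: √0.002262699 = 0.04757.

SE = 0.04757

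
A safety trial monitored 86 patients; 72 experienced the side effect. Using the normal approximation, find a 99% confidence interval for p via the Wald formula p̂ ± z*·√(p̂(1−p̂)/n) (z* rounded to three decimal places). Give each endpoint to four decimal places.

(0.7347, 0.9398)

The sample proportion is 72/86 = 0.83721.
Standard error of p̂: √(0.136290/86) = √0.001584766 = 0.039809.
For 99% confidence, z* = 2.576.
Margin = 2.576·0.039809 = 0.10255.
Interval: 0.83721 ± 0.10255 → (0.7347, 0.9398).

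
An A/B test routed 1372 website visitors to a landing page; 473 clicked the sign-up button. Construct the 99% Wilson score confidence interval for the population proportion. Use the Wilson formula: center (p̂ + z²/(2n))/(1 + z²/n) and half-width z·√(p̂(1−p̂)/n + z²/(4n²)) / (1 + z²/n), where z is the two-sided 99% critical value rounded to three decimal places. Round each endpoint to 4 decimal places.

(0.3125, 0.3785)

p̂ = 473/1372 = 0.34475; z = 2.576, so z² = 6.635776.
Denominator 1 + z²/n = 1 + 6.635776/1372 = 1.004837.
Adjusted center: (0.34475 + z²/(2n))/1.004837 = 0.34550.
Radicand: p̂(1−p̂)/n + z²/(4n²) = 0.000164649 + 0.000000881 = 0.000165530.
Half-width = 2.576·√0.000165530/1.004837 = 0.03298.
So the interval runs from 0.3125 to 0.3785.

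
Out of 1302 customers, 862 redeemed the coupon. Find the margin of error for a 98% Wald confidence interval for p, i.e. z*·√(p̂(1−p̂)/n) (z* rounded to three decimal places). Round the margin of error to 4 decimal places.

Sample proportion p̂ = 862/1302 = 0.66206.
Standard error of p̂: √(0.223737/1302) = √0.000171841 = 0.013109.
For 98% confidence, z* = 2.326.
ME = 2.326·0.013109 = 0.0305.

ME = 0.0305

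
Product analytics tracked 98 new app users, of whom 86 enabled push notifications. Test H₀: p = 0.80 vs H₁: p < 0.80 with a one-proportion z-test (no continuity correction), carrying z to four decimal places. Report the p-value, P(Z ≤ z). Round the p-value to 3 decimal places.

The sample proportion is 86/98 = 0.87755.
SE₀ = √(0.80·0.20/98) = 0.040406.
Test statistic (full precision, shown to 4 dp): z = (86/98 − 0.80)/SE₀ ≈ 1.9193.
p-value = P(Z ≤ z) with z = 1.9193 → 0.973.

p-value = 0.973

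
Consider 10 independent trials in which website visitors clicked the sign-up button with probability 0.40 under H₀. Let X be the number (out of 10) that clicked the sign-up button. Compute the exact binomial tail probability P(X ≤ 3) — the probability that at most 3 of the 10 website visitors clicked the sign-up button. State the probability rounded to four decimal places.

X ~ Binomial(n=10, p=0.40).
P(X ≤ 3) = C(10,0)·0.40^0·0.60^10 + C(10,1)·0.40^1·0.60^9 + C(10,2)·0.40^2·0.60^8 + C(10,3)·0.40^3·0.60^7.
= 0.006047 + 0.040311 + 0.120932 + 0.214991 = 0.3823.

P = 0.3823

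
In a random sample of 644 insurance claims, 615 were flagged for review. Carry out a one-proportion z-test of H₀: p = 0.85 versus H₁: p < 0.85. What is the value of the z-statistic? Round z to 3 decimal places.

With x = 615 successes in n = 644, p̂ = 0.95497.
Null standard error: √(0.85·0.15/644) = √0.000197981 = 0.014071.
z = (p̂ − p₀)/SE = (0.95497 − 0.85)/0.014071 = 7.460.

z = 7.460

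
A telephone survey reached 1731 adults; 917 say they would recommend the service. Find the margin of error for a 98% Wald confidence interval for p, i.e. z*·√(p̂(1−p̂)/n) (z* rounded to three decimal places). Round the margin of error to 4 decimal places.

p̂ = 917/1731 = 0.52975.
SE(p̂) = √(0.52975·0.47025/1731) = 0.011996.
For 98% confidence, z* = 2.326.
So ME = 0.0279.

ME = 0.0279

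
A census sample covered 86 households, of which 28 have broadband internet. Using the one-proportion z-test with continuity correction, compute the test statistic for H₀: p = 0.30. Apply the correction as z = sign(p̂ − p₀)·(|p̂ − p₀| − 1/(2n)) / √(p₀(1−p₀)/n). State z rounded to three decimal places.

z = 0.400

Sample proportion p̂ = 28/86 = 0.32558. p̂ − p₀ = 0.025581.
Continuity correction 1/(2n) = 1/172 = 0.005814.
Corrected numerator: |0.025581| − 0.005814 = 0.019767.
Under H₀, SE = √(p₀(1−p₀)/n) = √(0.30·0.70/86) = √0.002441860 = 0.049415.
z = (+)0.019767/0.049415 = 0.400.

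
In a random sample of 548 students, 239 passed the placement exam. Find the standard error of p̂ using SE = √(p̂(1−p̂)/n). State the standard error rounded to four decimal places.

SE = 0.0212

With x = 239 successes in n = 548, p̂ = 0.43613.
p̂(1−p̂) = 0.43613·0.56387 = 0.245921.
SE = √(0.245921/548) = √0.000448761 = 0.0212.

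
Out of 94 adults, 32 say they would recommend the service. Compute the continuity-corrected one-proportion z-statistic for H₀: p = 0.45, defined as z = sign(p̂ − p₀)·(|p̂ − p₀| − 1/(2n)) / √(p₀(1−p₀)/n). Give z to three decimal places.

Sample proportion p̂ = 32/94 = 0.34043. p̂ − p₀ = -0.109574.
Continuity correction 1/(2n) = 1/188 = 0.005319.
Corrected numerator: |-0.109574| − 0.005319 = 0.104255.
Under H₀, SE = √(p₀(1−p₀)/n) = √(0.45·0.55/94) = √0.002632979 = 0.051313.
z = (−)0.104255/0.051313 = -2.032.

z = -2.032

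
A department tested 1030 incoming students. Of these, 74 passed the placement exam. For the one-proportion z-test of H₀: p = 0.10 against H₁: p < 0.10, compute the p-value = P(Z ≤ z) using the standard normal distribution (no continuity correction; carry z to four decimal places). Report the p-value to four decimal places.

p-value = 0.0013

With x = 74 successes in n = 1030, p̂ = 0.07184.
Under H₀, SE = √(p₀(1−p₀)/n) = √(0.10·0.90/1030) = √0.000087379 = 0.009348.
z = (p̂ − p₀)/SE = (74/1030 − 0.10)/0.009348 ≈ -3.0120.
From the standard normal, P(Z ≤ z) = 0.0013.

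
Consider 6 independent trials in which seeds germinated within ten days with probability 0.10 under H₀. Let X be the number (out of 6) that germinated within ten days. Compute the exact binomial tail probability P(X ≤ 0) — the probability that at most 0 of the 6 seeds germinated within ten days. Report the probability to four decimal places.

X ~ Binomial(n=6, p=0.10).
P(X ≤ 0) = C(6,0)·0.10^0·0.90^6.
= 0.531441 = 0.5314.

P = 0.5314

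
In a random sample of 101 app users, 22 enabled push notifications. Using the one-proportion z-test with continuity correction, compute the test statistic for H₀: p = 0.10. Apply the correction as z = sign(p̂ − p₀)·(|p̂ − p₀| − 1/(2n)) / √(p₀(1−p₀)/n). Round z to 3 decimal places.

With x = 22 successes in n = 101, p̂ = 0.21782. p̂ − p₀ = 0.117822.
Continuity correction 1/(2n) = 1/202 = 0.004950.
Corrected numerator: |0.117822| − 0.004950 = 0.112872.
SE₀ = √(0.10·0.90/101) = 0.029851.
z = (+)0.112872/0.029851 = 3.781.

z = 3.781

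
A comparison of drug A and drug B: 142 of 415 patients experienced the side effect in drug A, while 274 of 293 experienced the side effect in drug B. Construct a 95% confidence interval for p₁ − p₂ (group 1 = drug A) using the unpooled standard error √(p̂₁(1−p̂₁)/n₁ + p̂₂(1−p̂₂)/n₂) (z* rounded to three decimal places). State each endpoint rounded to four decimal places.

p̂₁ = 0.34217, p̂₂ = 0.93515, so the observed difference is -0.59298.
SE = √(0.000542384 + 0.000206967) = √0.000749351 = 0.027374.
z* = 1.960 at the 95% level. Margin = 1.960·0.027374 = 0.05365.
Interval: -0.59298 ± 0.05365 → (-0.6466, -0.5393).

(-0.6466, -0.5393)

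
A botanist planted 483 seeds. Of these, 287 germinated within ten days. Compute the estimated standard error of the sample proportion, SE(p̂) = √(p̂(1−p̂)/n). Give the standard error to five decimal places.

SE = 0.02234

p̂ = 287/483 = 0.59420.
p̂(1−p̂) = 0.59420·0.40580 = 0.241126.
Dividing by n and taking the root: √0.000499226 = 0.02234.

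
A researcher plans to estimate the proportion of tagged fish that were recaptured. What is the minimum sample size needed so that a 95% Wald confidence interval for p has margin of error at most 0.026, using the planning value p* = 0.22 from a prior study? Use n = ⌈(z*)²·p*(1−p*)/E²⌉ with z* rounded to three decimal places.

For 95% confidence, z* = 1.960.
p*(1−p*) = 0.1716.
(z*)²·p*(1−p*)/E² = 3.841600·0.1716/0.000676 = 975.175.
Rounding up, n = 976.

n = 976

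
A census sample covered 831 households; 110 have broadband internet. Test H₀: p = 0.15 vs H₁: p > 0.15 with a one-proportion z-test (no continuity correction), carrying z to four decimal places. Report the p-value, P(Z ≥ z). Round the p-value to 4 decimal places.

p̂ = 110/831 = 0.13237.
SE₀ = √(0.15·0.85/831) = 0.012387.
z = (p̂ − p₀)/SE = (110/831 − 0.15)/0.012387 ≈ -1.4233.
p-value = P(Z ≥ z) with z = -1.4233 → 0.9227.

p-value = 0.9227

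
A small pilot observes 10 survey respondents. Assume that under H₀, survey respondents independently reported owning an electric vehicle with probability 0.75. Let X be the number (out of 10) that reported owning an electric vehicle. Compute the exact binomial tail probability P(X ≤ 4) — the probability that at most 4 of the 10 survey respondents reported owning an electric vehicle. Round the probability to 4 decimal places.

X ~ Binomial(n=10, p=0.75).
P(X ≤ 4) = Σ_{j=0}^{4} C(10,j)·0.75^j·0.25^{10−j}.
= 0.000001 + 0.000029 + 0.000386 + 0.003090 + 0.016222 = 0.0197.

P = 0.0197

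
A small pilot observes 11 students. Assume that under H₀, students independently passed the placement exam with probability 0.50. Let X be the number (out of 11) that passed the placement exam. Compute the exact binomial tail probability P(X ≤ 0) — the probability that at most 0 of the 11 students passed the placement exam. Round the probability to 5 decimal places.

P = 0.00049

X is binomial with n = 11 and p = 0.50.
P(X ≤ 0) = C(11,0)·0.50^0·0.50^11.
= 0.000488 = 0.00049.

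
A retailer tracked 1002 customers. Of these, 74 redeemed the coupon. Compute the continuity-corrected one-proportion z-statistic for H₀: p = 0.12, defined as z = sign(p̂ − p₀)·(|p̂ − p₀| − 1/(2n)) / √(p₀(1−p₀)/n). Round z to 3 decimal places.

z = -4.447

p̂ = 74/1002 = 0.07385. p̂ − p₀ = -0.046148.
Continuity correction 1/(2n) = 1/2004 = 0.000499.
Corrected numerator: |-0.046148| − 0.000499 = 0.045649.
SE₀ = √(0.12·0.88/1002) = 0.010266.
z = (−)0.045649/0.010266 = -4.447.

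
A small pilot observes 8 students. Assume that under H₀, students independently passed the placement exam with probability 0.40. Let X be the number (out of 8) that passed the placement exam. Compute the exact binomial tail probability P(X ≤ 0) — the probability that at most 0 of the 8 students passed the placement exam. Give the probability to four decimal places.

X ~ Binomial(n=8, p=0.40).
P(X ≤ 0) = C(8,0)·0.40^0·0.60^8.
= 0.016796 = 0.0168.

P = 0.0168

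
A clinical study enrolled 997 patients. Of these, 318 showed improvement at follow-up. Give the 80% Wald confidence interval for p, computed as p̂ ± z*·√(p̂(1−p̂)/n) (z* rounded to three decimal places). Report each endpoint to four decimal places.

p̂ = 318/997 = 0.31896.
SE = √(p̂(1−p̂)/n) = √(0.217223/997) = 0.014761.
For 80% confidence, z* = 1.282.
Margin of error: 1.282 × 0.014761 = 0.01892.
Interval: 0.31896 ± 0.01892 → (0.3000, 0.3379).

(0.3000, 0.3379)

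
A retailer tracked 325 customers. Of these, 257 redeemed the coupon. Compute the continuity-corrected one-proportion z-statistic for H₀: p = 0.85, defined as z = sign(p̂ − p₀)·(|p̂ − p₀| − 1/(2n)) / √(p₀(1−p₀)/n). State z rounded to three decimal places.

The sample proportion is 257/325 = 0.79077. p̂ − p₀ = -0.059231.
1/(2n) = 0.001538.
Corrected numerator: |-0.059231| − 0.001538 = 0.057693.
SE₀ = √(0.85·0.15/325) = 0.019807.
z = −0.057693/0.019807 = -2.913.

z = -2.913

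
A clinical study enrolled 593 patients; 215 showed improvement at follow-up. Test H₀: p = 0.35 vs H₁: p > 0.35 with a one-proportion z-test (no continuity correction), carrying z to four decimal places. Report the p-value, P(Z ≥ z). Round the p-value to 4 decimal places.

p-value = 0.2606

With x = 215 successes in n = 593, p̂ = 0.36256.
Null standard error: √(0.35·0.65/593) = √0.000383642 = 0.019587.
Test statistic (full precision, shown to 4 dp): z = (215/593 − 0.35)/SE₀ ≈ 0.6414.
p-value = P(Z ≥ z) with z = 0.6414 → 0.2606.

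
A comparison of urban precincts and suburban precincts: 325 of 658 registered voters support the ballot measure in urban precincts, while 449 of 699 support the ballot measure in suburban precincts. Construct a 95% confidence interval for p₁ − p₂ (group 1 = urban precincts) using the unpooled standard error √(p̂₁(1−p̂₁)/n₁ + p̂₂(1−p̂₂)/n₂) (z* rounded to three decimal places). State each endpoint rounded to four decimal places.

p̂₁ = 0.49392, p̂₂ = 0.64235, so the observed difference is -0.14843.
SE = √(0.000379883 + 0.000328666) = √0.000708549 = 0.026619.
The 95% critical value is z* = 1.960. Margin = 1.960·0.026619 = 0.05217.
So the interval runs from -0.2006 to -0.0963.

(-0.2006, -0.0963)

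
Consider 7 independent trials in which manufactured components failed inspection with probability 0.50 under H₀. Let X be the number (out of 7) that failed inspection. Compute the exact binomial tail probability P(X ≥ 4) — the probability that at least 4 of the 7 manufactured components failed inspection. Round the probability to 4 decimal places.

P = 0.5000

X ~ Binomial(n=7, p=0.50).
P(X ≥ 4) = C(7,4)·0.50^4·0.50^3 + C(7,5)·0.50^5·0.50^2 + C(7,6)·0.50^6·0.50^1 + C(7,7)·0.50^7·0.50^0.
= 0.273438 + 0.164062 + 0.054688 + 0.007812 = 0.5000.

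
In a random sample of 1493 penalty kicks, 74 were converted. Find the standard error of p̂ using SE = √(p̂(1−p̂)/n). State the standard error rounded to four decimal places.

SE = 0.0056

p̂ = 74/1493 = 0.04956.
p̂(1−p̂) = 0.047104.
SE = √(0.047104/1493) = √0.000031550 = 0.0056.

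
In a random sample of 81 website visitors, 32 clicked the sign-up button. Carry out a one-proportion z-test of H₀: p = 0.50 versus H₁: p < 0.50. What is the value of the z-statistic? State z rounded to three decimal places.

z = -1.889

p̂ = 32/81 = 0.39506.
Null standard error: √(0.50·0.50/81) = √0.003086420 = 0.055556.
z = (p̂ − p₀)/SE = (0.39506 − 0.50)/0.055556 = -1.889.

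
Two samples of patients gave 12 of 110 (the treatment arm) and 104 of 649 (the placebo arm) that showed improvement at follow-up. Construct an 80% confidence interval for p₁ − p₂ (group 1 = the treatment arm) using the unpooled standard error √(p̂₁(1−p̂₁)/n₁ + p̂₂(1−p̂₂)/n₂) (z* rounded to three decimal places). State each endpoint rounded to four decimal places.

p̂₁ = 0.10909, p̂₂ = 0.16025, so the observed difference is -0.05116.
SE = √(0.000883546 + 0.000207346) = √0.001090892 = 0.033029.
For 80% confidence, z* = 1.282. Margin = 1.282·0.033029 = 0.04234.
CI: -0.05116 ± 0.04234 = (-0.0935, -0.0088).

(-0.0935, -0.0088)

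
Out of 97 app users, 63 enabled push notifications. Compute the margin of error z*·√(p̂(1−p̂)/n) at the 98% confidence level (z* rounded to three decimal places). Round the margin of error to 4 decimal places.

With x = 63 successes in n = 97, p̂ = 0.64948.
Standard error of p̂: √(0.227654/97) = √0.002346952 = 0.048445.
For 98% confidence, z* = 2.326.
So ME = 0.1127.

ME = 0.1127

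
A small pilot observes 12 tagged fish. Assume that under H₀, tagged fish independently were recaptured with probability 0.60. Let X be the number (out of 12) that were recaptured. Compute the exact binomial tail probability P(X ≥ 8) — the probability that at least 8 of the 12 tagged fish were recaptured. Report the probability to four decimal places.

X is binomial with n = 12 and p = 0.60.
P(X ≥ 8) = Σ_{j=8}^{12} C(12,j)·0.60^j·0.40^{12−j}.
= 0.212841 + 0.141894 + 0.063852 + 0.017414 + 0.002177 = 0.4382.

P = 0.4382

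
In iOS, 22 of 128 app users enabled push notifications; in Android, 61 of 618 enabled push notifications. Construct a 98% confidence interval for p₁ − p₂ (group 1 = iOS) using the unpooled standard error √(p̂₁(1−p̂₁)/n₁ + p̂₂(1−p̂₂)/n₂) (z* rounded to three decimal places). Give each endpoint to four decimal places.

p̂₁ = 0.17188, p̂₂ = 0.09871, so the observed difference is 0.07317.
Unpooled SE = √(p̂₁(1−p̂₁)/n₁ + p̂₂(1−p̂₂)/n₂) = √(0.001111984 + 0.000143953) = 0.035439.
z* = 2.326 at the 98% level. Margin = 2.326·0.035439 = 0.08243.
CI: 0.07317 ± 0.08243 = (-0.0093, 0.1556).

(-0.0093, 0.1556)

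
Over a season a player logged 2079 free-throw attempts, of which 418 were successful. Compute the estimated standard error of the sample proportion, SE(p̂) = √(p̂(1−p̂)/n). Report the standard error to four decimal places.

SE = 0.0088

With x = 418 successes in n = 2079, p̂ = 0.20106.
p̂(1−p̂) = 0.160635.
Dividing by n and taking the root: √0.000077266 = 0.0088.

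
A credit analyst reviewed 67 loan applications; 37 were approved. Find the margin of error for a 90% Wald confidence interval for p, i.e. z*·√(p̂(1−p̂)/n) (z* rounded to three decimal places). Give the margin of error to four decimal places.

p̂ = 37/67 = 0.55224.
SE(p̂) = √(0.55224·0.44776/67) = 0.060750.
The 90% critical value is z* = 1.645.
So ME = 0.0999.

ME = 0.0999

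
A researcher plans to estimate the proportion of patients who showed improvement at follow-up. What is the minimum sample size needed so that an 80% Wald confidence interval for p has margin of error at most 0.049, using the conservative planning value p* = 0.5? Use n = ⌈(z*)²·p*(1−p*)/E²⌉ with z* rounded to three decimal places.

The 80% critical value is z* = 1.282.
p*(1−p*) = 0.2500.
(z*)²·p*(1−p*)/E² = 1.643524·0.2500/0.002401 = 171.129.
Rounding up, n = 172.

n = 172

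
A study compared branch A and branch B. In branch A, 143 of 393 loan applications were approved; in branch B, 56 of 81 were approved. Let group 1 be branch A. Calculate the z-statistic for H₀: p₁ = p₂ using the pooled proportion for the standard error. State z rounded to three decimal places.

z = -5.438

Sample proportions: p̂₁ = 143/393 = 0.36387 and p̂₂ = 56/81 = 0.69136.
Pooling: p̂ = 199/474 = 0.41983.
SE = √[p̂(1−p̂)(1/n₁+1/n₂)] = √[0.41983·0.58017·(1/393+1/81)] ≈ 0.060223.
z = (p̂₁ − p̂₂)/SE = (0.36387 − 0.69136)/0.060223 = -0.32749/0.060223 = -5.438.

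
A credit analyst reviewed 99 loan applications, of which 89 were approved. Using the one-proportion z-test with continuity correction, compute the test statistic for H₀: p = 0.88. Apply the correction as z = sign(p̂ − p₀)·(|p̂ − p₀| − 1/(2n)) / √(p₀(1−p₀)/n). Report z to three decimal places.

z = 0.427

Sample proportion p̂ = 89/99 = 0.89899. p̂ − p₀ = 0.018990.
Continuity correction 1/(2n) = 1/198 = 0.005051.
Corrected numerator: |0.018990| − 0.005051 = 0.013939.
Null standard error: √(0.88·0.12/99) = √0.001066667 = 0.032660.
z = (+)0.013939/0.032660 = 0.427.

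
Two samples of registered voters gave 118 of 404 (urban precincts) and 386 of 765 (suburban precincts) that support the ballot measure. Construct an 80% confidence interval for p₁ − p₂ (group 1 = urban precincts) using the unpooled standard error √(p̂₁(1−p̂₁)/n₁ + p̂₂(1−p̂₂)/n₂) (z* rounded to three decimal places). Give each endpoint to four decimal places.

p̂₁ = 118/404 = 0.29208, p̂₂ = 386/765 = 0.50458; p̂₁ − p̂₂ = -0.21250.
Unpooled SE = √(p̂₁(1−p̂₁)/n₁ + p̂₂(1−p̂₂)/n₂) = √(0.000511804 + 0.000326770) = 0.028958.
z* = 1.282 at the 80% level. Margin = 1.282·0.028958 = 0.03712.
Interval: -0.21250 ± 0.03712 → (-0.2496, -0.1754).

(-0.2496, -0.1754)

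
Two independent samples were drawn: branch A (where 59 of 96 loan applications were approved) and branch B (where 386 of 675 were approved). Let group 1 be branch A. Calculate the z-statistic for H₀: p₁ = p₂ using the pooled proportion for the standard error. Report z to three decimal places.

Sample proportions: p̂₁ = 59/96 = 0.61458 and p̂₂ = 386/675 = 0.57185.
Pooled p̂ = (59+386)/(96+675) = 445/771 = 0.57717.
SE = √[p̂(1−p̂)(1/n₁+1/n₂)] = √[0.57717·0.42283·(1/96+1/675)] ≈ 0.053886.
z = 0.04273/0.053886 = 0.793.

z = 0.793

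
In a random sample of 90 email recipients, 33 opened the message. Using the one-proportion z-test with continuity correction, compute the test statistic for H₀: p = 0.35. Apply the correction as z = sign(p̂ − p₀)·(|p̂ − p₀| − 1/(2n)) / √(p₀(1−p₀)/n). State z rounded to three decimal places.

The sample proportion is 33/90 = 0.36667. p̂ − p₀ = 0.016667.
Continuity correction 1/(2n) = 1/180 = 0.005556.
Corrected numerator: |0.016667| − 0.005556 = 0.011111.
Under H₀, SE = √(p₀(1−p₀)/n) = √(0.35·0.65/90) = √0.002527778 = 0.050277.
z = +0.011111/0.050277 = 0.221.

z = 0.221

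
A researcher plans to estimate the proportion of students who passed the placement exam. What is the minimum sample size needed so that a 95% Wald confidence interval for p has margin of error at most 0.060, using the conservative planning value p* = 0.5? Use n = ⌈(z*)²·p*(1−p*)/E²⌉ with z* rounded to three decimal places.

z* = 1.960 at the 95% level.
p*(1−p*) = 0.50·0.50 = 0.2500.
Required n before rounding: 3.841600 × 0.2500 / 0.060² = 266.778.
⌈266.778⌉ = 267.

n = 267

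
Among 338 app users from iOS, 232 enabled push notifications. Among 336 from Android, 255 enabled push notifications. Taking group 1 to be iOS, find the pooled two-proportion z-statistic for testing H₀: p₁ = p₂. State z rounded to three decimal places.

Sample proportions: p̂₁ = 232/338 = 0.68639 and p̂₂ = 255/336 = 0.75893.
Pooling: p̂ = 487/674 = 0.72255.
Pooled SE = √[0.2004706·0.00593477] ≈ 0.034493.
z = (p̂₁ − p̂₂)/SE = (0.68639 − 0.75893)/0.034493 = -0.07254/0.034493 = -2.103.

z = -2.103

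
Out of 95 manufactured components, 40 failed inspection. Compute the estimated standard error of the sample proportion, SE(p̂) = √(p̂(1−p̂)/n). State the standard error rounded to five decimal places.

SE = 0.05066

p̂ = 40/95 = 0.42105.
p̂(1−p̂) = 0.42105·0.57895 = 0.243767.
SE = √(0.243767/95) = √0.002565968 = 0.05066.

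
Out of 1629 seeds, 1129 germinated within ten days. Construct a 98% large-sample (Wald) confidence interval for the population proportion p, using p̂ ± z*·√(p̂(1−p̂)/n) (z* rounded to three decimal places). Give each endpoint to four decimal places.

(0.6665, 0.7196)

With x = 1129 successes in n = 1629, p̂ = 0.69306.
SE(p̂) = √(0.69306·0.30694/1629) = 0.011427.
For 98% confidence, z* = 2.326.
Margin = 2.326·0.011427 = 0.02658.
CI: 0.69306 ± 0.02658 = (0.6665, 0.7196).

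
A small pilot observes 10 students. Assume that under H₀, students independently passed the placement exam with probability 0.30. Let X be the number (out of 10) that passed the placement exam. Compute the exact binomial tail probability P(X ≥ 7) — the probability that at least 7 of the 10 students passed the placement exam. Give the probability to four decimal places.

P = 0.0106

X ~ Binomial(n=10, p=0.30).
P(X ≥ 7) = C(10,7)·0.30^7·0.70^3 + C(10,8)·0.30^8·0.70^2 + C(10,9)·0.30^9·0.70^1 + C(10,10)·0.30^10·0.70^0.
= 0.009002 + 0.001447 + 0.000138 + 0.000006 = 0.0106.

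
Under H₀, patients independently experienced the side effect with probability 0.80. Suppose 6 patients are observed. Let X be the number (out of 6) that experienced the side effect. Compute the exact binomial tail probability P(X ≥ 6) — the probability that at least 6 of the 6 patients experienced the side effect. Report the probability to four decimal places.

P = 0.2621

X ~ Binomial(n=6, p=0.80).
P(X ≥ 6) = C(6,6)·0.80^6·0.20^0.
= 0.262144 = 0.2621.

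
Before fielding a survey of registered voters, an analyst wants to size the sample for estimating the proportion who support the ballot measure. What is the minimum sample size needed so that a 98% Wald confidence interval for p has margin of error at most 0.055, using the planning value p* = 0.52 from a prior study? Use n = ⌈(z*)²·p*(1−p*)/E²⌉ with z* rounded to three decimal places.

z* = 2.326 at the 98% level.
p*(1−p*) = 0.2496.
Required n before rounding: 5.410276 × 0.2496 / 0.055² = 446.415.
⌈446.415⌉ = 447.

n = 447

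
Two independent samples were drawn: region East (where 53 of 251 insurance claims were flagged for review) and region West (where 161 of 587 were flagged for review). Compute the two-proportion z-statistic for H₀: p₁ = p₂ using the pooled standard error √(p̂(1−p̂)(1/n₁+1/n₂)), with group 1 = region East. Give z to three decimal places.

p̂₁ = 53/251 = 0.21116, p̂₂ = 161/587 = 0.27428.
Pooling: p̂ = 214/838 = 0.25537.
Pooled SE = √[0.1901561·0.00568764] ≈ 0.032887.
z = -0.06312/0.032887 = -1.919.

z = -1.919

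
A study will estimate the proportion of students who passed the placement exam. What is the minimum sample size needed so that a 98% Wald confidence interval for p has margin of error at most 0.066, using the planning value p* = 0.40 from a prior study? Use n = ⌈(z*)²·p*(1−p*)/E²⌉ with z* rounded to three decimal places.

z* = 2.326 at the 98% level.
p*(1−p*) = 0.40·0.60 = 0.2400.
Required n before rounding: 5.410276 × 0.2400 / 0.066² = 298.087.
Rounding up, n = 299.

n = 299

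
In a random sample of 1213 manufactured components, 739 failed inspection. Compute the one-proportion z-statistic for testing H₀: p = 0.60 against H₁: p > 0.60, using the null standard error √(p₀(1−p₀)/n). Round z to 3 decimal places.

z = 0.656

With x = 739 successes in n = 1213, p̂ = 0.60923.
Under H₀, SE = √(p₀(1−p₀)/n) = √(0.60·0.40/1213) = √0.000197857 = 0.014066.
z = (0.60923 − 0.60)/0.014066 = 0.00923/0.014066 = 0.656.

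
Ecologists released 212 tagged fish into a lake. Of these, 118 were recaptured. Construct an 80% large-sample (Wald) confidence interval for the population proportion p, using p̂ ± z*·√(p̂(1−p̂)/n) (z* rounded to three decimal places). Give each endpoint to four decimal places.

p̂ = 118/212 = 0.55660.
SE = √(p̂(1−p̂)/n) = √(0.246796/212) = 0.034119.
z* = 1.282 at the 80% level.
Margin of error: 1.282 × 0.034119 = 0.04374.
CI: 0.55660 ± 0.04374 = (0.5129, 0.6003).

(0.5129, 0.6003)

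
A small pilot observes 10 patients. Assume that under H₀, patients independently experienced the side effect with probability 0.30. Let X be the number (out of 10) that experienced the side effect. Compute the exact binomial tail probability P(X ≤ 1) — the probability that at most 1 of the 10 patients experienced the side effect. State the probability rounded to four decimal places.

P = 0.1493

X ~ Binomial(n=10, p=0.30).
P(X ≤ 1) = C(10,0)·0.30^0·0.70^10 + C(10,1)·0.30^1·0.70^9.
= 0.028248 + 0.121061 = 0.1493.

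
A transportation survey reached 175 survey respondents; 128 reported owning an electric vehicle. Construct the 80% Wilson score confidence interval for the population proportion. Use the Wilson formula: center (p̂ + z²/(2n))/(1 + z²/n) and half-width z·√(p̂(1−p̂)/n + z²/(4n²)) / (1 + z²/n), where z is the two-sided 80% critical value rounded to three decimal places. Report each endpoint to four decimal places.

p̂ = 128/175 = 0.73143; z = 1.282, so z² = 1.643524.
Denominator 1 + z²/n = 1 + 1.643524/175 = 1.009392.
Adjusted center: (0.73143 + z²/(2n))/1.009392 = 0.72928.
Radicand: p̂(1−p̂)/n + z²/(4n²) = 0.001122519 + 0.000013417 = 0.001135936.
Half-width = z·√(radicand)/denom = 1.282·0.033704/1.009392 = 0.04281.
CI: 0.72928 ± 0.04281 = (0.6865, 0.7721).

(0.6865, 0.7721)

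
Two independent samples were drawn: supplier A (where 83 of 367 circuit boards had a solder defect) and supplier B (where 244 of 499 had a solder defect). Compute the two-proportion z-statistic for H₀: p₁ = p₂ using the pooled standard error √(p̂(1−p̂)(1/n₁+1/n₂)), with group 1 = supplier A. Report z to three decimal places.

Sample proportions: p̂₁ = 83/367 = 0.22616 and p̂₂ = 244/499 = 0.48898.
Pooled p̂ = (83+244)/(367+499) = 327/866 = 0.37760.
SE = √[p̂(1−p̂)(1/n₁+1/n₂)] = √[0.37760·0.62240·(1/367+1/499)] ≈ 0.033337.
z = -0.26282/0.033337 = -7.884.

z = -7.884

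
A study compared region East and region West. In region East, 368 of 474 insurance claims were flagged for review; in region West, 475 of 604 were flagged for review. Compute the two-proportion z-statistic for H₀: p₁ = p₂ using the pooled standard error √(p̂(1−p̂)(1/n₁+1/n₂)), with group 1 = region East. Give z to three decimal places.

z = -0.397

Sample proportions: p̂₁ = 368/474 = 0.77637 and p̂₂ = 475/604 = 0.78642.
Pooled p̂ = (368+475)/(474+604) = 843/1078 = 0.78200.
SE = √[p̂(1−p̂)(1/n₁+1/n₂)] = √[0.78200·0.21800·(1/474+1/604)] ≈ 0.025336.
z = -0.01005/0.025336 = -0.397.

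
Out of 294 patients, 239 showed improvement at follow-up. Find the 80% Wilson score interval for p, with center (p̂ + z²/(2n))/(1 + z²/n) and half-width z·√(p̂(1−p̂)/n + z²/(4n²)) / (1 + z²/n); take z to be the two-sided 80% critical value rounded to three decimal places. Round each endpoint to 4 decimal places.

Here p̂ = 239/294 = 0.81293 and z = 1.282 (z² = 1.643524).
Denominator 1 + z²/n = 1 + 1.643524/294 = 1.005590.
Adjusted center: (0.81293 + z²/(2n))/1.005590 = 0.81119.
Radicand: p̂(1−p̂)/n + z²/(4n²) = 0.000517272 + 0.000004754 = 0.000522026.
Half-width = z·√(radicand)/denom = 1.282·0.022848/1.005590 = 0.02913.
CI: 0.81119 ± 0.02913 = (0.7821, 0.8403).

(0.7821, 0.8403)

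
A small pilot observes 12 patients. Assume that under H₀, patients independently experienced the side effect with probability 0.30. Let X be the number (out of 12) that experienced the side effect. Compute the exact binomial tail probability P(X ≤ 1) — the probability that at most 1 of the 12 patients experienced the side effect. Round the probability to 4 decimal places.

X is binomial with n = 12 and p = 0.30.
P(X ≤ 1) = C(12,0)·0.30^0·0.70^12 + C(12,1)·0.30^1·0.70^11.
= 0.013841 + 0.071184 = 0.0850.

P = 0.0850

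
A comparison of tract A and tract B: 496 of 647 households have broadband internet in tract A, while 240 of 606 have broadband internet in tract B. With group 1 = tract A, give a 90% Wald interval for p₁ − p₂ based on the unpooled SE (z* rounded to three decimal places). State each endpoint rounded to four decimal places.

(0.3280, 0.4132)

p̂₁ = 496/647 = 0.76662, p̂₂ = 240/606 = 0.39604; p̂₁ − p̂₂ = 0.37058.
SE = √(0.000276532 + 0.000394707) = √0.000671239 = 0.025908.
z* = 1.645 at the 90% level. Margin = 1.645·0.025908 = 0.04262.
So the interval runs from 0.3280 to 0.4132.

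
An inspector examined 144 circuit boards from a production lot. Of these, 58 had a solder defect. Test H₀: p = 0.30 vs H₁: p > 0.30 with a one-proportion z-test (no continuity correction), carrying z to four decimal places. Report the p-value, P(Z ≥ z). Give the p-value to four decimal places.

p-value = 0.0036

The sample proportion is 58/144 = 0.40278.
Under H₀, SE = √(p₀(1−p₀)/n) = √(0.30·0.70/144) = √0.001458333 = 0.038188.
z = (p̂ − p₀)/SE = (58/144 − 0.30)/0.038188 ≈ 2.6914.
From the standard normal, P(Z ≥ z) = 0.0036.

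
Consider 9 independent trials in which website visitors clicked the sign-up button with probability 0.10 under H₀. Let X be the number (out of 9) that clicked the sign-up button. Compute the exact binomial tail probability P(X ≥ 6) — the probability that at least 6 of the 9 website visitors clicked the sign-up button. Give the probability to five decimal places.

X is binomial with n = 9 and p = 0.10.
P(X ≥ 6) = C(9,6)·0.10^6·0.90^3 + C(9,7)·0.10^7·0.90^2 + C(9,8)·0.10^8·0.90^1 + C(9,9)·0.10^9·0.90^0.
= 0.000061 + 0.000003 + 0.000000 + 0.000000 = 0.00006.

P = 0.00006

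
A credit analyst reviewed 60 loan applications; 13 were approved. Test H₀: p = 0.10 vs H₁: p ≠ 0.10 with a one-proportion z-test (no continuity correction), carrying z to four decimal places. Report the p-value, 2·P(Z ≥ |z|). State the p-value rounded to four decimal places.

p-value = 0.0026

Sample proportion p̂ = 13/60 = 0.21667.
Null standard error: √(0.10·0.90/60) = √0.001500000 = 0.038730.
z = (p̂ − p₀)/SE = (13/60 − 0.10)/0.038730 ≈ 3.0123.
From the standard normal, 2·P(Z ≥ |z|) = 0.0026.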